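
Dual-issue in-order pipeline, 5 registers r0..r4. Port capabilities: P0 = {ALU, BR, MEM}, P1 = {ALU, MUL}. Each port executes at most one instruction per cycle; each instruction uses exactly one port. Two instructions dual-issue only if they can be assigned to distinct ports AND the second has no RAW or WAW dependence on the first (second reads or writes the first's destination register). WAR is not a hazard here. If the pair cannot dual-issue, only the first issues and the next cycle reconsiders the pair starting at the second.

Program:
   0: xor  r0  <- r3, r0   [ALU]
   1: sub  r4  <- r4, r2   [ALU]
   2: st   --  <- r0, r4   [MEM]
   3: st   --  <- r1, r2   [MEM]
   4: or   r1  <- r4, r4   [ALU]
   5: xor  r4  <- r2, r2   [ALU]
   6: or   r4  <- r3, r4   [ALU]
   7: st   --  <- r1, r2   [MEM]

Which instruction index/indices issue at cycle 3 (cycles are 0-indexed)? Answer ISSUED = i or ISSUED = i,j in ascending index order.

c0: i0&i1 xor.ALU+sub.ALU  dual
c1: i2 st.MEM  no-port MEM/MEM
c2: i3&i4 st.MEM+or.ALU  dual
c3: i5 xor.ALU  RAW+WAW r4
c4: i6&i7 or.ALU+st.MEM  dual

ISSUED = 5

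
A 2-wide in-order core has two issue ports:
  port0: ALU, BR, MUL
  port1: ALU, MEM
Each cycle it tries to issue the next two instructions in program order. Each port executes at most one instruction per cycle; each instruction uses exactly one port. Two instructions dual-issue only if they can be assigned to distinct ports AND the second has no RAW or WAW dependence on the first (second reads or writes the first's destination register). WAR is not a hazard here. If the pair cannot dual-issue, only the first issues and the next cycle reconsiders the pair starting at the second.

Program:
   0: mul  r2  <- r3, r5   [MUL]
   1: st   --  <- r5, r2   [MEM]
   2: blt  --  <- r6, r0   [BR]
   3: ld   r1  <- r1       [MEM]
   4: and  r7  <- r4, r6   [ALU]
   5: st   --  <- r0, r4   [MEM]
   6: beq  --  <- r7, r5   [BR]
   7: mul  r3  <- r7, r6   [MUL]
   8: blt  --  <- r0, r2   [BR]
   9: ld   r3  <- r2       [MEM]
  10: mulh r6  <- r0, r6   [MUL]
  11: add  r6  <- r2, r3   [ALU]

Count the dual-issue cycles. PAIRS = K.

PAIRS = 4

0. mul @i0  | RAW r2
1. st;blt @i1,i2  | dual
2. ld;and @i3,i4  | dual
3. st;beq @i5,i6  | dual
4. mul @i7  | no-port MUL/BR
5. blt;ld @i8,i9  | dual
6. mulh @i10  | WAW r6
7. add @i11  | tail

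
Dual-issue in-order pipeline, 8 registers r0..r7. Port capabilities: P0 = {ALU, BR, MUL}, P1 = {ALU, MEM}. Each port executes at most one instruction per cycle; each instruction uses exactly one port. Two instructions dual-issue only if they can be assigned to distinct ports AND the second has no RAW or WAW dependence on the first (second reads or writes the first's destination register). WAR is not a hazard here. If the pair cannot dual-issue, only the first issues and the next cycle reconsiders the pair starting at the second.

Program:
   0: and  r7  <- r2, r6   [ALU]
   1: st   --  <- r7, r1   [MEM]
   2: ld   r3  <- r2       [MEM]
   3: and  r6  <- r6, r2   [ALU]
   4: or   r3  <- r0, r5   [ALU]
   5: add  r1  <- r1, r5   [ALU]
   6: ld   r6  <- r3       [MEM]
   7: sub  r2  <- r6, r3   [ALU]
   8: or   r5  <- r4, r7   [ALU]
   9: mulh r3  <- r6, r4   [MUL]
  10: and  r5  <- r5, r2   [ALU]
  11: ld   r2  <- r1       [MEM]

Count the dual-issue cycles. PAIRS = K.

[0] i0  and  -- RAW r7
[1] i1  st  -- no-port MEM/MEM
[2] i2,i3  ld+and  -- dual
[3] i4,i5  or+add  -- dual
[4] i6  ld  -- RAW r6
[5] i7,i8  sub+or  -- dual
[6] i9,i10  mulh+and  -- dual
[7] i11  ld  -- tail

PAIRS = 4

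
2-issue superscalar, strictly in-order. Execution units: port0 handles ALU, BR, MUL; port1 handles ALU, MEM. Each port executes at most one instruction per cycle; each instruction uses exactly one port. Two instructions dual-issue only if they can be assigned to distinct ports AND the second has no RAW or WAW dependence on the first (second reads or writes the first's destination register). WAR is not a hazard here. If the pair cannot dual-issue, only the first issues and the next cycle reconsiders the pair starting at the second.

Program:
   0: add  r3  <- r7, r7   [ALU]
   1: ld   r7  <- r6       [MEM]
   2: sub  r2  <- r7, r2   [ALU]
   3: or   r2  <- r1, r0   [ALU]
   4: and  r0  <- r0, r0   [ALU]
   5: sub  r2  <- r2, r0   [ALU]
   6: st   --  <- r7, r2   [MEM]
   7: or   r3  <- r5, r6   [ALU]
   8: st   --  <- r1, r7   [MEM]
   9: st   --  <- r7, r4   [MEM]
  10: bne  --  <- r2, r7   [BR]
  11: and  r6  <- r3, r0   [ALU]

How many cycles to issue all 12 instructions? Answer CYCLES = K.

CYCLES = 8

t=0 i0&i1:add+ld ; pair
t=1 i2:sub ; WAW r2
t=2 i3&i4:or+and ; pair
t=3 i5:sub ; RAW r2
t=4 i6&i7:st+or ; pair
t=5 i8:st ; no-port MEM/MEM
t=6 i9&i10:st+bne ; pair
t=7 i11:and ; tail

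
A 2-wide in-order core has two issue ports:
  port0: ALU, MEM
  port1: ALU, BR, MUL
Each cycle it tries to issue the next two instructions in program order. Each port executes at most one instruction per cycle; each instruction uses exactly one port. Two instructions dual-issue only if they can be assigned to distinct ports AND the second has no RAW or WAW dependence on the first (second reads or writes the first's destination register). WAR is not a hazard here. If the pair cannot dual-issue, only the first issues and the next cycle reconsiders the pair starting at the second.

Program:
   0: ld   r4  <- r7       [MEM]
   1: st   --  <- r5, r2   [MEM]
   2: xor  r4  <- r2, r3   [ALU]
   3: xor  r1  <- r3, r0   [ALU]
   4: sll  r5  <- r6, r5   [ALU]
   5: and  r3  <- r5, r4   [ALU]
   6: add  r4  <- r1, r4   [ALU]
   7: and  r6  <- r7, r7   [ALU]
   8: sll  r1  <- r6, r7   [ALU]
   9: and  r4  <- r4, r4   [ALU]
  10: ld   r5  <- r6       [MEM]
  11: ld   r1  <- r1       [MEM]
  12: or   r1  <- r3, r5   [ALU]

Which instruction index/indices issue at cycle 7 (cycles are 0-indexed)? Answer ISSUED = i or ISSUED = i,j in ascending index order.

  cy0 -> i0 (ld) no-port MEM/MEM
  cy1 -> i1+i2 (st+xor) pair
  cy2 -> i3+i4 (xor+sll) pair
  cy3 -> i5+i6 (and+add) pair
  cy4 -> i7 (and) RAW r6
  cy5 -> i8+i9 (sll+and) pair
  cy6 -> i10 (ld) no-port MEM/MEM
  cy7 -> i11 (ld) WAW r1
  cy8 -> i12 (or) tail

ISSUED = 11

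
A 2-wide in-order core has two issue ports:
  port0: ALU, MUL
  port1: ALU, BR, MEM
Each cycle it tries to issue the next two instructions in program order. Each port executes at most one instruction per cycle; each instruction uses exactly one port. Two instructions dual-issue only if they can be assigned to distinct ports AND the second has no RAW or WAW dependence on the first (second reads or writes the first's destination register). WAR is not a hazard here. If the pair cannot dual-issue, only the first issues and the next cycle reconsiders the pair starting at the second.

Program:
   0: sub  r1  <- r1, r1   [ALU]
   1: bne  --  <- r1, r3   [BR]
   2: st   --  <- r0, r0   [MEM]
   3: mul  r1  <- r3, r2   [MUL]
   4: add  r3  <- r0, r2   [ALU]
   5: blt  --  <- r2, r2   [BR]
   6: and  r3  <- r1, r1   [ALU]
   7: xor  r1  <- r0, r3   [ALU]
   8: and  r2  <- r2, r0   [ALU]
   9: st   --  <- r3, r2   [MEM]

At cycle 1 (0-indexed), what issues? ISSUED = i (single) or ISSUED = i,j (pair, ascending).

  cy0 -> i0 (sub) RAW r1
  cy1 -> i1 (bne) no-port BR/MEM
  cy2 -> i2&i3 (st;mul) 2-wide
  cy3 -> i4&i5 (add;blt) 2-wide
  cy4 -> i6 (and) RAW r3
  cy5 -> i7&i8 (xor;and) 2-wide
  cy6 -> i9 (st) tail

ISSUED = 1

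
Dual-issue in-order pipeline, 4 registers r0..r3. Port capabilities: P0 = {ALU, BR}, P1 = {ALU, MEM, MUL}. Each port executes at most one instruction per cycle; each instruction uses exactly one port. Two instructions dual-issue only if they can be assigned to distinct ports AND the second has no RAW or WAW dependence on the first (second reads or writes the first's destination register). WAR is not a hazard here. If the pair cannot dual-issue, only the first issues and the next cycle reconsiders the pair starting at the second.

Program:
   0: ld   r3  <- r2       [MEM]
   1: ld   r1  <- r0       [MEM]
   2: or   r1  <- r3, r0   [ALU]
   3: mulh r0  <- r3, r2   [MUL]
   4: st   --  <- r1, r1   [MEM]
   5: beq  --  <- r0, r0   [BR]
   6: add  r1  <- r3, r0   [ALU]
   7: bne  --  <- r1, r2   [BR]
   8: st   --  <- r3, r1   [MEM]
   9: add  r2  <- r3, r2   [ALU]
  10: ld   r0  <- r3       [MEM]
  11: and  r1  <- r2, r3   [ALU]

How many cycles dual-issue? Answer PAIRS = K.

PAIRS = 4

#0 head=0: ld.MEM i0 no-port MEM/MEM
#1 head=1: ld.MEM i1 WAW r1
#2 head=2: or.ALU;mulh.MUL i2,i3 2-wide
#3 head=4: st.MEM;beq.BR i4,i5 2-wide
#4 head=6: add.ALU i6 RAW r1
#5 head=7: bne.BR;st.MEM i7,i8 2-wide
#6 head=9: add.ALU;ld.MEM i9,i10 2-wide
#7 head=11: and.ALU i11 tail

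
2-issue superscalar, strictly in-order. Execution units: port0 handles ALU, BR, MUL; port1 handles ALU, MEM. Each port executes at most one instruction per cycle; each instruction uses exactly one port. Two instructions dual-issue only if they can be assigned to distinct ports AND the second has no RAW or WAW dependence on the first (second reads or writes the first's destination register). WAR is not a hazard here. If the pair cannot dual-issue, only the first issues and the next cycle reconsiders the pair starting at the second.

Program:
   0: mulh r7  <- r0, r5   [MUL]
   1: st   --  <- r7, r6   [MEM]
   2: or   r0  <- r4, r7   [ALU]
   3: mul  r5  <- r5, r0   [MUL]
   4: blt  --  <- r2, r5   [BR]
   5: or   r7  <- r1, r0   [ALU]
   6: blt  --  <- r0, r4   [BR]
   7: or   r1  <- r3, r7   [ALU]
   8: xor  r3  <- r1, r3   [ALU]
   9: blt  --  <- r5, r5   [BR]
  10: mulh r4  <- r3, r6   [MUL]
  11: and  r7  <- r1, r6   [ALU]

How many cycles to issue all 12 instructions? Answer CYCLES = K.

t=0 i0:mulh ; RAW r7
t=1 i1,i2:st or ; pair
t=2 i3:mul ; no-port MUL/BR
t=3 i4,i5:blt or ; pair
t=4 i6,i7:blt or ; pair
t=5 i8,i9:xor blt ; pair
t=6 i10,i11:mulh and ; pair

CYCLES = 7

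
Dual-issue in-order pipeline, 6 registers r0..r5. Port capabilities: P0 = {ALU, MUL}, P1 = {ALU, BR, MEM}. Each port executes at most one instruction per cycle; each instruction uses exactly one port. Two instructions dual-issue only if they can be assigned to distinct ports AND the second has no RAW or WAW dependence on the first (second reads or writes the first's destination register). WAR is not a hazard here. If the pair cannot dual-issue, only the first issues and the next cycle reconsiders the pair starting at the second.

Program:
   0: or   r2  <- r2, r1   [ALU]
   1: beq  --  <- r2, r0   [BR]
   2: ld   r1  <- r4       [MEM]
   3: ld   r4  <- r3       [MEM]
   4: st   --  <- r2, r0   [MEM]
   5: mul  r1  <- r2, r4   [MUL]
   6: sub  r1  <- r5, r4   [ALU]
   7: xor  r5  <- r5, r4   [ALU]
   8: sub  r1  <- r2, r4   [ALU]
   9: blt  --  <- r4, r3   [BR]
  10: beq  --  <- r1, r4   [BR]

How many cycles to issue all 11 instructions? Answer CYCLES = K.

CYCLES = 8

0. or @i0  | RAW r2
1. beq @i1  | no-port BR/MEM
2. ld @i2  | no-port MEM/MEM
3. ld @i3  | no-port MEM/MEM
4. st/mul @i4,i5  | 2-wide
5. sub/xor @i6,i7  | 2-wide
6. sub/blt @i8,i9  | 2-wide
7. beq @i10  | tail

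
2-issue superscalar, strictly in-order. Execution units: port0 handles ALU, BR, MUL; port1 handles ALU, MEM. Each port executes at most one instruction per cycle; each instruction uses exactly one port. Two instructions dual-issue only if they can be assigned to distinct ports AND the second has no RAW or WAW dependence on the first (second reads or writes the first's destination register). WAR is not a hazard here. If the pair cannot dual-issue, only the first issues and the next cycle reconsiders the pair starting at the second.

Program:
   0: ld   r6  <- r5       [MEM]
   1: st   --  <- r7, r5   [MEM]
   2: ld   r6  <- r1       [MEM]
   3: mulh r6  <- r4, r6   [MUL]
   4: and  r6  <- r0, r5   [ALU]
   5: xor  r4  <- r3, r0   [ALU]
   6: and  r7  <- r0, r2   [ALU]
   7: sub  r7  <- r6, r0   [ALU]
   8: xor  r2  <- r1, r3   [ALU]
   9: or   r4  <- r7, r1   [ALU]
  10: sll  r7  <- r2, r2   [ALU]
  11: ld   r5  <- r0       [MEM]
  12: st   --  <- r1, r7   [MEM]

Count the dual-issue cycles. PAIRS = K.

c0: i0 ld.MEM  no-port MEM/MEM
c1: i1 st.MEM  no-port MEM/MEM
c2: i2 ld.MEM  RAW+WAW r6
c3: i3 mulh.MUL  WAW r6
c4: i4,i5 and.ALU/xor.ALU  pair
c5: i6 and.ALU  WAW r7
c6: i7,i8 sub.ALU/xor.ALU  pair
c7: i9,i10 or.ALU/sll.ALU  pair
c8: i11 ld.MEM  no-port MEM/MEM
c9: i12 st.MEM  tail

PAIRS = 3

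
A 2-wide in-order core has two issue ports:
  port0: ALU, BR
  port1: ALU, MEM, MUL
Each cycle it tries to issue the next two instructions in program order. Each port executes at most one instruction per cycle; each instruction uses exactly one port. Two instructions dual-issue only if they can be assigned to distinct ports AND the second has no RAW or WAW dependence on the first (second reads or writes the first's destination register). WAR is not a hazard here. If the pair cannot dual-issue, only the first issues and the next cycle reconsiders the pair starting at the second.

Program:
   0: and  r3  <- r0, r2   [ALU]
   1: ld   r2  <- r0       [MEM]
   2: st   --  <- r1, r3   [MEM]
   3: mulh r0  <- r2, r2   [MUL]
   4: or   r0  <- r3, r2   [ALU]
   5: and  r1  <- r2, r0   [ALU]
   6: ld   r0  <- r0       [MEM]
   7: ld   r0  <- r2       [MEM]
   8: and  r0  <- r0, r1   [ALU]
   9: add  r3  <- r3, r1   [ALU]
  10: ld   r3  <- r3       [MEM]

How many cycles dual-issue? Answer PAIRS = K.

PAIRS = 3

c0: i0/i1 and/ld  pair
c1: i2 st  no-port MEM/MUL
c2: i3 mulh  WAW r0
c3: i4 or  RAW r0
c4: i5/i6 and/ld  pair
c5: i7 ld  RAW+WAW r0
c6: i8/i9 and/add  pair
c7: i10 ld  tail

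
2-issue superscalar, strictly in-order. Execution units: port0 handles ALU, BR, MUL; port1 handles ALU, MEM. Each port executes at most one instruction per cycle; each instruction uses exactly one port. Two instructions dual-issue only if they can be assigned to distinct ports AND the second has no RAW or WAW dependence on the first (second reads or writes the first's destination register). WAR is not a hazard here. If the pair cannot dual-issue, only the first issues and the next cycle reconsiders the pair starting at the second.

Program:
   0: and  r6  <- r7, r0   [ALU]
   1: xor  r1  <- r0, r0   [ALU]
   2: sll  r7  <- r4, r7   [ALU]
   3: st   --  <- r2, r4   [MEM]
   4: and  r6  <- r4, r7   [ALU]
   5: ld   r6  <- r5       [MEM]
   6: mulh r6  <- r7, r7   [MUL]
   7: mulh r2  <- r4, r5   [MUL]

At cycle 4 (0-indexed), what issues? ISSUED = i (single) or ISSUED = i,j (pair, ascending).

[0] i0+i1  and.ALU+xor.ALU  -- pair
[1] i2+i3  sll.ALU+st.MEM  -- pair
[2] i4  and.ALU  -- WAW r6
[3] i5  ld.MEM  -- WAW r6
[4] i6  mulh.MUL  -- no-port MUL/MUL
[5] i7  mulh.MUL  -- tail

ISSUED = 6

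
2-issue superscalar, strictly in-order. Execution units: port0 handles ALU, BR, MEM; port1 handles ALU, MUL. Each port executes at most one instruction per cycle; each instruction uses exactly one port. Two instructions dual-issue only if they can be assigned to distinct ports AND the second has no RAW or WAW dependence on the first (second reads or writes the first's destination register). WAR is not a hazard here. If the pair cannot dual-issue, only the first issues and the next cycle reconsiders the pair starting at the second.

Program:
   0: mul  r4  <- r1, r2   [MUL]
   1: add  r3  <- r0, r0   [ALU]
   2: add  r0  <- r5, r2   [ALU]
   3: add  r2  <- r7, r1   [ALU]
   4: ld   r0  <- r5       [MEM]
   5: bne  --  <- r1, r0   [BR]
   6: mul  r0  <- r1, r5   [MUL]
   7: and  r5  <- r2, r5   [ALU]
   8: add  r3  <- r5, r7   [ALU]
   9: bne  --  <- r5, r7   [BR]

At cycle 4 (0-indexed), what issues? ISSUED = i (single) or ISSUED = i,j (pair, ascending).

  cy0 -> i0/i1 (mul+add) 2-wide
  cy1 -> i2/i3 (add+add) 2-wide
  cy2 -> i4 (ld) no-port MEM/BR
  cy3 -> i5/i6 (bne+mul) 2-wide
  cy4 -> i7 (and) RAW r5
  cy5 -> i8/i9 (add+bne) 2-wide

ISSUED = 7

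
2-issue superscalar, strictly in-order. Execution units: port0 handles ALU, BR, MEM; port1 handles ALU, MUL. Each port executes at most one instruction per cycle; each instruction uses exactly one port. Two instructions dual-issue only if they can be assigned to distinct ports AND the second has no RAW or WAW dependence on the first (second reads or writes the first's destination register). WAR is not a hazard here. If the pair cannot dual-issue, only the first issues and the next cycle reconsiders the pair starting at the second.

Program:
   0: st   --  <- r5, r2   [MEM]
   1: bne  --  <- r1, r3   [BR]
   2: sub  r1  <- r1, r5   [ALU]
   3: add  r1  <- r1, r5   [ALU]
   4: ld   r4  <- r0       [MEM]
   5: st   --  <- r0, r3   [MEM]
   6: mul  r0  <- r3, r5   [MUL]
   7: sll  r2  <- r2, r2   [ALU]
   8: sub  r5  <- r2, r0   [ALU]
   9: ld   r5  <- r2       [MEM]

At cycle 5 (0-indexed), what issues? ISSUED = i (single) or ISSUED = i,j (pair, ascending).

ISSUED = 8

t=0 i0:st.MEM ; no-port MEM/BR
t=1 i1,i2:bne.BR+sub.ALU ; pair
t=2 i3,i4:add.ALU+ld.MEM ; pair
t=3 i5,i6:st.MEM+mul.MUL ; pair
t=4 i7:sll.ALU ; RAW r2
t=5 i8:sub.ALU ; WAW r5
t=6 i9:ld.MEM ; tail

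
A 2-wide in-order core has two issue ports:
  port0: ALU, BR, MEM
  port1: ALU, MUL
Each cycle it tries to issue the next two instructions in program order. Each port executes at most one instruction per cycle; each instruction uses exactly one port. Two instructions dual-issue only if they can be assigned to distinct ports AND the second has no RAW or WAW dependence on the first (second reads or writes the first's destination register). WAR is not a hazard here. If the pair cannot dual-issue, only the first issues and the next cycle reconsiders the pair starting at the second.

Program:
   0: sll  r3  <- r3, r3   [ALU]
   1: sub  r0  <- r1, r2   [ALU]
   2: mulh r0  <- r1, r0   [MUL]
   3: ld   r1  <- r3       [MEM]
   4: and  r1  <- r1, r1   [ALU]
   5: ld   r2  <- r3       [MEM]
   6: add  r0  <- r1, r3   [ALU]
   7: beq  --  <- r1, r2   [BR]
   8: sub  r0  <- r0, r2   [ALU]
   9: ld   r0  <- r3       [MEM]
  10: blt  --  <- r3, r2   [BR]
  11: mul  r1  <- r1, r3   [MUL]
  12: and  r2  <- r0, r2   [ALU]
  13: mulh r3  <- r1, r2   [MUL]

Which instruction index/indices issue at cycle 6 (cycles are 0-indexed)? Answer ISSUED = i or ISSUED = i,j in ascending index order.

[0] i0,i1  sll.ALU;sub.ALU  -- dual
[1] i2,i3  mulh.MUL;ld.MEM  -- dual
[2] i4,i5  and.ALU;ld.MEM  -- dual
[3] i6,i7  add.ALU;beq.BR  -- dual
[4] i8  sub.ALU  -- WAW r0
[5] i9  ld.MEM  -- no-port MEM/BR
[6] i10,i11  blt.BR;mul.MUL  -- dual
[7] i12  and.ALU  -- RAW r2
[8] i13  mulh.MUL  -- tail

ISSUED = 10,11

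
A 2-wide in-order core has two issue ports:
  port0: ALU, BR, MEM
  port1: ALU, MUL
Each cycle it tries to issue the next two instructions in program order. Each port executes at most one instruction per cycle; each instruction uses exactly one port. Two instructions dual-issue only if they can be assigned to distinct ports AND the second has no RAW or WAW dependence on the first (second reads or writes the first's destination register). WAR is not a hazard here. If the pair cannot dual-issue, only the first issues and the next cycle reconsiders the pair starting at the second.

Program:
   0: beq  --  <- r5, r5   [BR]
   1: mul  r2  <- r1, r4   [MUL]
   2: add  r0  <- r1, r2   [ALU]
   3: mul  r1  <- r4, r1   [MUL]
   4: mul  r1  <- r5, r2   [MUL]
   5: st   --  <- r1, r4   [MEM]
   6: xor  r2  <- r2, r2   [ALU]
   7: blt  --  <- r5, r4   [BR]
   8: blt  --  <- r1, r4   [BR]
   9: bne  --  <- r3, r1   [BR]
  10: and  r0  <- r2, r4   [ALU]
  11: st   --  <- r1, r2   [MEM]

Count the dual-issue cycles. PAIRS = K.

[0] i0+i1  beq.BR mul.MUL  -- pair
[1] i2+i3  add.ALU mul.MUL  -- pair
[2] i4  mul.MUL  -- RAW r1
[3] i5+i6  st.MEM xor.ALU  -- pair
[4] i7  blt.BR  -- no-port BR/BR
[5] i8  blt.BR  -- no-port BR/BR
[6] i9+i10  bne.BR and.ALU  -- pair
[7] i11  st.MEM  -- tail

PAIRS = 4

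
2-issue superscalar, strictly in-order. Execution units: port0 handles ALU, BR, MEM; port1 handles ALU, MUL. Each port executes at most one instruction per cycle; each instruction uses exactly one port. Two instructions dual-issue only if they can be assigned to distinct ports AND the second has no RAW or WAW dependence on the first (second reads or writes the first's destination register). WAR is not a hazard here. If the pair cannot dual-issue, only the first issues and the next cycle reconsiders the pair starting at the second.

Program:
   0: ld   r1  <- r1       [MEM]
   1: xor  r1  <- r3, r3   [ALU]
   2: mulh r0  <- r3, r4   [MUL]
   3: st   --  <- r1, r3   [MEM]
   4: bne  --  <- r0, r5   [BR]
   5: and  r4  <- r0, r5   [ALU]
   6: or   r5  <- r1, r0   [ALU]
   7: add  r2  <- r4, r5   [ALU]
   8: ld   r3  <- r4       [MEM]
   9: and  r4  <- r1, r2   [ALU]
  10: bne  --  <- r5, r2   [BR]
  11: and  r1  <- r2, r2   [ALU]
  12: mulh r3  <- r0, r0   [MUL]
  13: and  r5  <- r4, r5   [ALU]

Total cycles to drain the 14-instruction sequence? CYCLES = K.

CYCLES = 9

t=0 i0:ld.MEM ; WAW r1
t=1 i1/i2:xor.ALU/mulh.MUL ; 2-wide
t=2 i3:st.MEM ; no-port MEM/BR
t=3 i4/i5:bne.BR/and.ALU ; 2-wide
t=4 i6:or.ALU ; RAW r5
t=5 i7/i8:add.ALU/ld.MEM ; 2-wide
t=6 i9/i10:and.ALU/bne.BR ; 2-wide
t=7 i11/i12:and.ALU/mulh.MUL ; 2-wide
t=8 i13:and.ALU ; tail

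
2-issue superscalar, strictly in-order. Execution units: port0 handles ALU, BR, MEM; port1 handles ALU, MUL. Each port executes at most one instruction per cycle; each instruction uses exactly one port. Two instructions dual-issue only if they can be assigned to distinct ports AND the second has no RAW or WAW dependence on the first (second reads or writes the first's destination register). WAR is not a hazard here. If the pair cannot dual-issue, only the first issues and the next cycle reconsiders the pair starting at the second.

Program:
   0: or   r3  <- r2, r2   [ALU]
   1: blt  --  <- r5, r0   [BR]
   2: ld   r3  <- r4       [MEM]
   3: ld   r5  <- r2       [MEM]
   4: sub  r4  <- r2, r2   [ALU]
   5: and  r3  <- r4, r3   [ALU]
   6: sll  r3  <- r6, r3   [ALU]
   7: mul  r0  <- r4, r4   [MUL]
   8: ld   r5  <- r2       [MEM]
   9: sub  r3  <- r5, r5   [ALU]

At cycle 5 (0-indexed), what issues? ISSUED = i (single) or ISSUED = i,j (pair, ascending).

  cy0 -> i0+i1 (or;blt) pair
  cy1 -> i2 (ld) no-port MEM/MEM
  cy2 -> i3+i4 (ld;sub) pair
  cy3 -> i5 (and) RAW+WAW r3
  cy4 -> i6+i7 (sll;mul) pair
  cy5 -> i8 (ld) RAW r5
  cy6 -> i9 (sub) tail

ISSUED = 8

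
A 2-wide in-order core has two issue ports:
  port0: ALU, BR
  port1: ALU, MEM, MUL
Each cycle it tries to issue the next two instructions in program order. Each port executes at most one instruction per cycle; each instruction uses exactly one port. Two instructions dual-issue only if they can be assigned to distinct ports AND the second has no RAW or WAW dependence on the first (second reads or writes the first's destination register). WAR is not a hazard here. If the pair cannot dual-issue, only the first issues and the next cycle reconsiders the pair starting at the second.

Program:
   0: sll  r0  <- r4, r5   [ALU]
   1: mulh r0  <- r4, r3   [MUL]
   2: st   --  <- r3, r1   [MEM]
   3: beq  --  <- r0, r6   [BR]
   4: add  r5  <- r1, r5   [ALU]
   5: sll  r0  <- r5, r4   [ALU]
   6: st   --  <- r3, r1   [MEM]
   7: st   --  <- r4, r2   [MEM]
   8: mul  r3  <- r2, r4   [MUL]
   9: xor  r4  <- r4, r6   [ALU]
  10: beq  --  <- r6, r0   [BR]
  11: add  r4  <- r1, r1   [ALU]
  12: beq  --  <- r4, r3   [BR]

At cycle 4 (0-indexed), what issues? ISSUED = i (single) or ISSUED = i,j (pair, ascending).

ISSUED = 5,6

c0: i0 sll  WAW r0
c1: i1 mulh  no-port MUL/MEM
c2: i2,i3 st;beq  2-wide
c3: i4 add  RAW r5
c4: i5,i6 sll;st  2-wide
c5: i7 st  no-port MEM/MUL
c6: i8,i9 mul;xor  2-wide
c7: i10,i11 beq;add  2-wide
c8: i12 beq  tail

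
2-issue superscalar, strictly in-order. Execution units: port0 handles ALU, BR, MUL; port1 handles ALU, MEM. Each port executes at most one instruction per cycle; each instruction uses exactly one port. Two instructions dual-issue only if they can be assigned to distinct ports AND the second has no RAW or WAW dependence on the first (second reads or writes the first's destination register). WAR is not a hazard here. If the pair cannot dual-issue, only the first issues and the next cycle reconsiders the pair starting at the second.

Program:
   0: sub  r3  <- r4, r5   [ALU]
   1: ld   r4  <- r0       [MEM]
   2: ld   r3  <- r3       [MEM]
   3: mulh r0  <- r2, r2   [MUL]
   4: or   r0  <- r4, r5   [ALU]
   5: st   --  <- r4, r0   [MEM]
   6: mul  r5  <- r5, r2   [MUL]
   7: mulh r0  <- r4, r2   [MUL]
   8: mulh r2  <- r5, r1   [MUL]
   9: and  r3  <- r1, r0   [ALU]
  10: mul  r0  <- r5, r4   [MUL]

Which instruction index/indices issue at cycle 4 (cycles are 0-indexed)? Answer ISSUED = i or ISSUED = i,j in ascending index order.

ISSUED = 7

#0 head=0: sub/ld i0+i1 pair
#1 head=2: ld/mulh i2+i3 pair
#2 head=4: or i4 RAW r0
#3 head=5: st/mul i5+i6 pair
#4 head=7: mulh i7 no-port MUL/MUL
#5 head=8: mulh/and i8+i9 pair
#6 head=10: mul i10 tail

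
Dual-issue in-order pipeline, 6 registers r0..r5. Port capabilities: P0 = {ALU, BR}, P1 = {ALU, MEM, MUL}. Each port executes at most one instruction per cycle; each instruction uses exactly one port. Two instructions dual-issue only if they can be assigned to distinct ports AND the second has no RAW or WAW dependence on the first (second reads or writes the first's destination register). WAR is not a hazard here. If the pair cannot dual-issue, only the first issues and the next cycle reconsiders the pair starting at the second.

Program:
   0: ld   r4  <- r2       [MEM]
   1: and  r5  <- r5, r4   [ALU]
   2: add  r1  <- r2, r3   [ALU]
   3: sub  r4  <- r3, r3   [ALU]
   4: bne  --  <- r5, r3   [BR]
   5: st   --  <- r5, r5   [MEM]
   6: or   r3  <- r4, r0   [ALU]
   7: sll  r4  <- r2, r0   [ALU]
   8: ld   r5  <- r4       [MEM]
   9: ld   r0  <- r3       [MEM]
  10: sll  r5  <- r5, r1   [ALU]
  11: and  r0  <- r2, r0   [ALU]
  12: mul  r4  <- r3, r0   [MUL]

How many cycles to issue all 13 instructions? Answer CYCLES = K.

c0: i0 ld  RAW r4
c1: i1&i2 and/add  dual
c2: i3&i4 sub/bne  dual
c3: i5&i6 st/or  dual
c4: i7 sll  RAW r4
c5: i8 ld  no-port MEM/MEM
c6: i9&i10 ld/sll  dual
c7: i11 and  RAW r0
c8: i12 mul  tail

CYCLES = 9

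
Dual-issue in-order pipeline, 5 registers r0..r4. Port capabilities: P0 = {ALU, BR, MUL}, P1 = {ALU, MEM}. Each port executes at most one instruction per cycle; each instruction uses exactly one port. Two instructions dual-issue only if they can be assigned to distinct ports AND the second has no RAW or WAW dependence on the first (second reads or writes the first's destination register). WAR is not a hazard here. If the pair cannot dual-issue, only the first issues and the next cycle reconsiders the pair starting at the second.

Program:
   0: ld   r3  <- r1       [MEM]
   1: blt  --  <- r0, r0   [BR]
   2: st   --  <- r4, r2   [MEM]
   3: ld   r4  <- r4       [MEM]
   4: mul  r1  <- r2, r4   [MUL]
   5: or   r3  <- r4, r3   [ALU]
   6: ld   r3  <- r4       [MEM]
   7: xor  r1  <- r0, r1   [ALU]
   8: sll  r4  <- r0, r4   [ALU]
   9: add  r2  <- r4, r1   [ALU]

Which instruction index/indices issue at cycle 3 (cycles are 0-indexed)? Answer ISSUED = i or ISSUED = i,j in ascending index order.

ISSUED = 4,5

0. ld.MEM+blt.BR @i0/i1  | pair
1. st.MEM @i2  | no-port MEM/MEM
2. ld.MEM @i3  | RAW r4
3. mul.MUL+or.ALU @i4/i5  | pair
4. ld.MEM+xor.ALU @i6/i7  | pair
5. sll.ALU @i8  | RAW r4
6. add.ALU @i9  | tail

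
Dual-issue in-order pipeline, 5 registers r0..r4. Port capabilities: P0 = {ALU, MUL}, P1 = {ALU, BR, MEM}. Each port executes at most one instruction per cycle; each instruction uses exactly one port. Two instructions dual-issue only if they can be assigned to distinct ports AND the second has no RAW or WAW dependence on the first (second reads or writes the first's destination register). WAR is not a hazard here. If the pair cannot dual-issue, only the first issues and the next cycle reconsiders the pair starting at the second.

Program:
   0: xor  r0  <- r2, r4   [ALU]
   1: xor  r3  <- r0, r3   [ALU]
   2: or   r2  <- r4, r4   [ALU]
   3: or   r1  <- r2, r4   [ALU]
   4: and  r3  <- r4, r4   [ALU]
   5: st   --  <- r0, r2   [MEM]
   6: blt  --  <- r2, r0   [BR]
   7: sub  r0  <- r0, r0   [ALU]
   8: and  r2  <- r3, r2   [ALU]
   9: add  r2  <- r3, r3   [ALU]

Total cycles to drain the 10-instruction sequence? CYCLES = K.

[0] i0  xor.ALU  -- RAW r0
[1] i1&i2  xor.ALU/or.ALU  -- pair
[2] i3&i4  or.ALU/and.ALU  -- pair
[3] i5  st.MEM  -- no-port MEM/BR
[4] i6&i7  blt.BR/sub.ALU  -- pair
[5] i8  and.ALU  -- WAW r2
[6] i9  add.ALU  -- tail

CYCLES = 7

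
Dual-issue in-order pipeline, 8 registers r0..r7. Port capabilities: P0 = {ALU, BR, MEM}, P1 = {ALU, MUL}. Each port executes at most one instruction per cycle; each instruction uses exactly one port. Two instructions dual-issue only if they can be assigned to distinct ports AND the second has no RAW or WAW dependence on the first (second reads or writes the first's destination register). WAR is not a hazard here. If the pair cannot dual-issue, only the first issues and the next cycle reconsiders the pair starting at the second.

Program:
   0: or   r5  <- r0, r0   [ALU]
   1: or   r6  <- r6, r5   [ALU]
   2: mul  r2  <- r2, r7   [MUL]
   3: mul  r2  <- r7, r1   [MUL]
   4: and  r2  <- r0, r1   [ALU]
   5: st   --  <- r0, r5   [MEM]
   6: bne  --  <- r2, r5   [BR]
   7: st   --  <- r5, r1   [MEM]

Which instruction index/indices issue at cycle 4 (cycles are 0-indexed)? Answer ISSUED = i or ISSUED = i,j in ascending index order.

0. or.ALU @i0  | RAW r5
1. or.ALU mul.MUL @i1,i2  | dual
2. mul.MUL @i3  | WAW r2
3. and.ALU st.MEM @i4,i5  | dual
4. bne.BR @i6  | no-port BR/MEM
5. st.MEM @i7  | tail

ISSUED = 6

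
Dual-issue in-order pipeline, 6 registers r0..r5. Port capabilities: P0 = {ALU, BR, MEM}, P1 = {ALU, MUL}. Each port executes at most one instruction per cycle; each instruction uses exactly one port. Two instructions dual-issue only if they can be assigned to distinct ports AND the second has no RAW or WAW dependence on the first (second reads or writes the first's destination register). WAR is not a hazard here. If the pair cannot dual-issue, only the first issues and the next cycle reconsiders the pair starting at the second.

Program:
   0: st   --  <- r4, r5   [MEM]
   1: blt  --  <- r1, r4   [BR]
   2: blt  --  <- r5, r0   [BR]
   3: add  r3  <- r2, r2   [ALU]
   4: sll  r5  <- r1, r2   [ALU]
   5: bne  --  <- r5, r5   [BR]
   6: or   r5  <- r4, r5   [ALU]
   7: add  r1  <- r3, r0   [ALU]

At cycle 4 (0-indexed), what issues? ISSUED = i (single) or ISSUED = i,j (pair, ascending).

ISSUED = 5,6

#0 head=0: st i0 no-port MEM/BR
#1 head=1: blt i1 no-port BR/BR
#2 head=2: blt+add i2+i3 dual
#3 head=4: sll i4 RAW r5
#4 head=5: bne+or i5+i6 dual
#5 head=7: add i7 tail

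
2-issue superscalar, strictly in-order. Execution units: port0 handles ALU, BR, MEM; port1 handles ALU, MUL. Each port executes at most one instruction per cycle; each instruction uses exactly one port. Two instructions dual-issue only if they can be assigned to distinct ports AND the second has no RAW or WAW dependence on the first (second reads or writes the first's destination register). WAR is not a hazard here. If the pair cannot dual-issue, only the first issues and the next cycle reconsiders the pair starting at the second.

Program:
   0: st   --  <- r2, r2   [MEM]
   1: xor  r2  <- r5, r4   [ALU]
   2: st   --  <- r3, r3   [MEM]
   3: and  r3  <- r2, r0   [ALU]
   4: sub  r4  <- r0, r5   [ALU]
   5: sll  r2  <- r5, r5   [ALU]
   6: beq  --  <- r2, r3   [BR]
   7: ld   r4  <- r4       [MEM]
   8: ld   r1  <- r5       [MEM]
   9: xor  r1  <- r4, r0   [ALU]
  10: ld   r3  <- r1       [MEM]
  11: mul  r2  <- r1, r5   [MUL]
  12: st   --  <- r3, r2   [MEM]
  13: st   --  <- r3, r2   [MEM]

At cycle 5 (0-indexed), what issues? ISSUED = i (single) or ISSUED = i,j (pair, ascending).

ISSUED = 8

[0] i0,i1  st.MEM/xor.ALU  -- pair
[1] i2,i3  st.MEM/and.ALU  -- pair
[2] i4,i5  sub.ALU/sll.ALU  -- pair
[3] i6  beq.BR  -- no-port BR/MEM
[4] i7  ld.MEM  -- no-port MEM/MEM
[5] i8  ld.MEM  -- WAW r1
[6] i9  xor.ALU  -- RAW r1
[7] i10,i11  ld.MEM/mul.MUL  -- pair
[8] i12  st.MEM  -- no-port MEM/MEM
[9] i13  st.MEM  -- tail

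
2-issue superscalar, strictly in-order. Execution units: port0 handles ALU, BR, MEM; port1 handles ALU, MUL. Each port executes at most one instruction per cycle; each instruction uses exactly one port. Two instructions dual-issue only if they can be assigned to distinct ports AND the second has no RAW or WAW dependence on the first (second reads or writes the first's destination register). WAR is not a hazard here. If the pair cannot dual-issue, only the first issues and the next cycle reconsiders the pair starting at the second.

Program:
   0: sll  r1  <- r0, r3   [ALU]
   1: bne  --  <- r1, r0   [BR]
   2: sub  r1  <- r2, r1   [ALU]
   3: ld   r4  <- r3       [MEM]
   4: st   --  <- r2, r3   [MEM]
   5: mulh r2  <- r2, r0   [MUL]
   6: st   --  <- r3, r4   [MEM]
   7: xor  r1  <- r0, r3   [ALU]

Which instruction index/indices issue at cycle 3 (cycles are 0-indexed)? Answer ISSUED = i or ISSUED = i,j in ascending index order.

ISSUED = 4,5

#0 head=0: sll i0 RAW r1
#1 head=1: bne/sub i1,i2 pair
#2 head=3: ld i3 no-port MEM/MEM
#3 head=4: st/mulh i4,i5 pair
#4 head=6: st/xor i6,i7 pair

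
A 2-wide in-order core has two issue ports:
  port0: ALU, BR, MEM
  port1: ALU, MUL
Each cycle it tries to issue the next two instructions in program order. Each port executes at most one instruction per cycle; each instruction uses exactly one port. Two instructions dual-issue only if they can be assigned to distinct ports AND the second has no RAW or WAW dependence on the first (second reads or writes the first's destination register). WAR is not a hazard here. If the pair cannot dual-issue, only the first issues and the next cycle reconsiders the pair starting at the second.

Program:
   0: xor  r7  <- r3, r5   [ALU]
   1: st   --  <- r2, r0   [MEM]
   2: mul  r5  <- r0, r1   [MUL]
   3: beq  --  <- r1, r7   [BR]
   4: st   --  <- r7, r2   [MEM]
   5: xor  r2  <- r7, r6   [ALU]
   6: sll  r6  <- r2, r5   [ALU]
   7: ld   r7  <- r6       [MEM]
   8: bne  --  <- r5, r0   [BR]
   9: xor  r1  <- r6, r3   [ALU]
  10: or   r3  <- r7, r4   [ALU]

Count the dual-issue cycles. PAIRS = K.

PAIRS = 4

c0: i0&i1 xor.ALU+st.MEM  2-wide
c1: i2&i3 mul.MUL+beq.BR  2-wide
c2: i4&i5 st.MEM+xor.ALU  2-wide
c3: i6 sll.ALU  RAW r6
c4: i7 ld.MEM  no-port MEM/BR
c5: i8&i9 bne.BR+xor.ALU  2-wide
c6: i10 or.ALU  tail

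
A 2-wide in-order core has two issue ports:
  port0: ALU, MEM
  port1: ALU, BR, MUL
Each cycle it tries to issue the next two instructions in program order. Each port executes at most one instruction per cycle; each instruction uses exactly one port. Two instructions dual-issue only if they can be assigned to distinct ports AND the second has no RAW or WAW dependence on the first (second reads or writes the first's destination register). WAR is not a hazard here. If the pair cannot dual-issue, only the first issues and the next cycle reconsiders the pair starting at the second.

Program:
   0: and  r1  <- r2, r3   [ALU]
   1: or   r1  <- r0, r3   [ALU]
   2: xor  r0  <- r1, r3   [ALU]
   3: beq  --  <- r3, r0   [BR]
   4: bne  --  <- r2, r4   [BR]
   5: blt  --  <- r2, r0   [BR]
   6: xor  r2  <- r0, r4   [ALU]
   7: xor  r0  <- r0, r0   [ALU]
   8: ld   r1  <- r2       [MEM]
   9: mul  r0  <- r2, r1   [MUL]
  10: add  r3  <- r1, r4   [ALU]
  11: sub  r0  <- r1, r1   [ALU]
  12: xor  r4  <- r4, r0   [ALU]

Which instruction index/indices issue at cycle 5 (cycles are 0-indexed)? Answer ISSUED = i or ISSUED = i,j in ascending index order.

0. and @i0  | WAW r1
1. or @i1  | RAW r1
2. xor @i2  | RAW r0
3. beq @i3  | no-port BR/BR
4. bne @i4  | no-port BR/BR
5. blt/xor @i5/i6  | pair
6. xor/ld @i7/i8  | pair
7. mul/add @i9/i10  | pair
8. sub @i11  | RAW r0
9. xor @i12  | tail

ISSUED = 5,6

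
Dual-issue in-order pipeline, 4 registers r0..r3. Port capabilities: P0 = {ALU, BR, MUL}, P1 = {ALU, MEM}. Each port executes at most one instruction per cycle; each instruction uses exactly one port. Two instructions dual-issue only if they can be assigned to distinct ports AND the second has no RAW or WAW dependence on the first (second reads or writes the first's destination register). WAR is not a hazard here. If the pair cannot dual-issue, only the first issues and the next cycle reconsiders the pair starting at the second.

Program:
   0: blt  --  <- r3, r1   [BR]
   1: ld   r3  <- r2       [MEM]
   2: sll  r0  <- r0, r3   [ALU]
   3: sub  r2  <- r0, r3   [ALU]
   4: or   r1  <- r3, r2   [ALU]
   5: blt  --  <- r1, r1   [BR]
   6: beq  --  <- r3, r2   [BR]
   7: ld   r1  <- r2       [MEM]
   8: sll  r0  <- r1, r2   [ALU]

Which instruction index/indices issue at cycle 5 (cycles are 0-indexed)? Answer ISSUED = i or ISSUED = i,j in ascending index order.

ISSUED = 6,7

#0 head=0: blt;ld i0/i1 2-wide
#1 head=2: sll i2 RAW r0
#2 head=3: sub i3 RAW r2
#3 head=4: or i4 RAW r1
#4 head=5: blt i5 no-port BR/BR
#5 head=6: beq;ld i6/i7 2-wide
#6 head=8: sll i8 tail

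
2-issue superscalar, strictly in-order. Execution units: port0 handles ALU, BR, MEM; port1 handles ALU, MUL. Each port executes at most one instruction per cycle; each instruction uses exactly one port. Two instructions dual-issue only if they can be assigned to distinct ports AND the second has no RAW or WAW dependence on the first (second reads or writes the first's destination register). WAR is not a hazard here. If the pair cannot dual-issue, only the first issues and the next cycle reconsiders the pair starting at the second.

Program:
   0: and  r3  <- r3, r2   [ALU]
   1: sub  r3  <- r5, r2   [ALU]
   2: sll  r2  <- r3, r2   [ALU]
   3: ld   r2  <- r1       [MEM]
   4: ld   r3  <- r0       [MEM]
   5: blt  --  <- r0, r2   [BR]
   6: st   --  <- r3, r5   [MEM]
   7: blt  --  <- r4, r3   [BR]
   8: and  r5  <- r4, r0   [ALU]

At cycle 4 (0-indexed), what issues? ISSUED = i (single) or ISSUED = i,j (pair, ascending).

ISSUED = 4

t=0 i0:and.ALU ; WAW r3
t=1 i1:sub.ALU ; RAW r3
t=2 i2:sll.ALU ; WAW r2
t=3 i3:ld.MEM ; no-port MEM/MEM
t=4 i4:ld.MEM ; no-port MEM/BR
t=5 i5:blt.BR ; no-port BR/MEM
t=6 i6:st.MEM ; no-port MEM/BR
t=7 i7+i8:blt.BR;and.ALU ; pair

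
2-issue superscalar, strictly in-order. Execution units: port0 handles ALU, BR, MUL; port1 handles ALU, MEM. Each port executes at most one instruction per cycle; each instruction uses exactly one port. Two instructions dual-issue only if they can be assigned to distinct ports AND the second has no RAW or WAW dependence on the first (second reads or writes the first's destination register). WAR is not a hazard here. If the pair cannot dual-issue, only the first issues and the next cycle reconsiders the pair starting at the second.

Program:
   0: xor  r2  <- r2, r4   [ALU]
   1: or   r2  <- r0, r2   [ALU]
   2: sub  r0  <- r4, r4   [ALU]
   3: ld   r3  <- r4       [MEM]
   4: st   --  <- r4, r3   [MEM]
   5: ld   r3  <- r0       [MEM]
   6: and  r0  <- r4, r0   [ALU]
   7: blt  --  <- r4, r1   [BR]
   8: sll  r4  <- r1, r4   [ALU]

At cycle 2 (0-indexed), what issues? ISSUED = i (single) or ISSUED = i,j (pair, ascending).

ISSUED = 3

#0 head=0: xor i0 RAW+WAW r2
#1 head=1: or sub i1/i2 dual
#2 head=3: ld i3 no-port MEM/MEM
#3 head=4: st i4 no-port MEM/MEM
#4 head=5: ld and i5/i6 dual
#5 head=7: blt sll i7/i8 dual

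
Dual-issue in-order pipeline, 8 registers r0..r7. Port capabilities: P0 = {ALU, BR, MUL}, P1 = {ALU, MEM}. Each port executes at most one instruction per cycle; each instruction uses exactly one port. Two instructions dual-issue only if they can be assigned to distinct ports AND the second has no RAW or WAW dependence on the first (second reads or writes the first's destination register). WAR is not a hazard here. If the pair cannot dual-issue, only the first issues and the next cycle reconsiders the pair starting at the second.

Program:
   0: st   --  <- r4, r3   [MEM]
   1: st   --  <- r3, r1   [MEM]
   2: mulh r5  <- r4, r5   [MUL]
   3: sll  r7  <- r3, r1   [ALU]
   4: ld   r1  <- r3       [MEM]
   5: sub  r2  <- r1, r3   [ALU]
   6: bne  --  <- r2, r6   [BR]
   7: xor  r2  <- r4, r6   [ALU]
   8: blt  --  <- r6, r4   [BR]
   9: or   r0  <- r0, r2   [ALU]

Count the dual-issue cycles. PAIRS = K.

#0 head=0: st.MEM i0 no-port MEM/MEM
#1 head=1: st.MEM;mulh.MUL i1+i2 pair
#2 head=3: sll.ALU;ld.MEM i3+i4 pair
#3 head=5: sub.ALU i5 RAW r2
#4 head=6: bne.BR;xor.ALU i6+i7 pair
#5 head=8: blt.BR;or.ALU i8+i9 pair

PAIRS = 4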